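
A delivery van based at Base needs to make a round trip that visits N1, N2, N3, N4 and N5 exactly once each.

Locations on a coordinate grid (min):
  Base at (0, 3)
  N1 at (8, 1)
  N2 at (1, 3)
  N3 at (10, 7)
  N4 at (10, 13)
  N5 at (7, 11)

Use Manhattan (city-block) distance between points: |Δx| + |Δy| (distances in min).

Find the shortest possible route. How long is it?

Shortest round trip = 44 min.

There are 60 distinct closed tours to check (reversals are equivalent).
Base - N1 - N2 - N3 - N4 - N5 - Base: 10+9+13+6+5+15 = 58
Base - N1 - N2 - N3 - N5 - N4 - Base: 10+9+13+7+5+20 = 64
Base - N1 - N2 - N4 - N3 - N5 - Base: 10+9+19+6+7+15 = 66
Base - N1 - N2 - N4 - N5 - N3 - Base: 10+9+19+5+7+14 = 64
Base - N1 - N2 - N5 - N3 - N4 - Base: 10+9+14+7+6+20 = 66
Base - N1 - N2 - N5 - N4 - N3 - Base: 10+9+14+5+6+14 = 58
Base - N1 - N3 - N2 - N4 - N5 - Base: 10+8+13+19+5+15 = 70
Base - N1 - N3 - N2 - N5 - N4 - Base: 10+8+13+14+5+20 = 70
Base - N1 - N3 - N4 - N2 - N5 - Base: 10+8+6+19+14+15 = 72
Base - N1 - N3 - N4 - N5 - N2 - Base: 10+8+6+5+14+1 = 44
Base - N1 - N3 - N5 - N2 - N4 - Base: 10+8+7+14+19+20 = 78
Base - N1 - N3 - N5 - N4 - N2 - Base: 10+8+7+5+19+1 = 50
Base - N1 - N4 - N2 - N3 - N5 - Base: 10+14+19+13+7+15 = 78
Base - N1 - N4 - N2 - N5 - N3 - Base: 10+14+19+14+7+14 = 78
… (46 more)
The minimum is 44.
One optimal route: Base → N1 → N3 → N4 → N5 → N2 → Base (or its reverse).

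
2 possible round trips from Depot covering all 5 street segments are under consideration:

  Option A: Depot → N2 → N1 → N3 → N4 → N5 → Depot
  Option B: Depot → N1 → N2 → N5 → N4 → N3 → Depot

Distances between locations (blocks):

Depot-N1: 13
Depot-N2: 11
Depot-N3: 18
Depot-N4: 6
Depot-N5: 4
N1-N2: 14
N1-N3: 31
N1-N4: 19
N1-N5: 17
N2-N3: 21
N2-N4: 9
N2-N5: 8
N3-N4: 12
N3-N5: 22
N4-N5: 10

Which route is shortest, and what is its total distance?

Shortest is Option B, total 75 blocks.

Option A: 11 + 14 + 31 + 12 + 10 + 4 = 82
Option B: 13 + 14 + 8 + 10 + 12 + 18 = 75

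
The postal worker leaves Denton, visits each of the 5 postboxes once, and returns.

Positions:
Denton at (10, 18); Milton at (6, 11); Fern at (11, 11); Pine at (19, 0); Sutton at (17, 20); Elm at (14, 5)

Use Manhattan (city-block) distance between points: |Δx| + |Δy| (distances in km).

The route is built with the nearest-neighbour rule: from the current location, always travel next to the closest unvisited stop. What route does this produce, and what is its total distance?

At Denton the remaining stops are Fern 8, Sutton 9, Milton 11, Elm 17, Pine 27; go to Fern.
At Fern the remaining stops are Milton 5, Elm 9, Sutton 15, Pine 19; go to Milton.
At Milton the remaining stops are Elm 14, Sutton 20, Pine 24; go to Elm.
At Elm the remaining stops are Pine 10, Sutton 18; go to Pine.
At Pine the remaining stops are Sutton 22; go to Sutton.
Return Sutton→Denton: 9.
Total = 8 + 5 + 14 + 10 + 22 + 9 = 68.

68 km along Denton → Fern → Milton → Elm → Pine → Sutton → Denton.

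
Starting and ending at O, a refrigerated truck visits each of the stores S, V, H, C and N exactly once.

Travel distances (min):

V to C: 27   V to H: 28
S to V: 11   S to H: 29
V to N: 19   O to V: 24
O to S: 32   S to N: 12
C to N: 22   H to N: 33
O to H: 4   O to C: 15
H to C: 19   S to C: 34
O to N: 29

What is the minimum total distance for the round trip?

There are 60 distinct closed tours to check (reversals are equivalent).
O - S - V - H - C - N - O: 32+11+28+19+22+29 = 141
O - S - V - H - N - C - O: 32+11+28+33+22+15 = 141
O - S - V - C - H - N - O: 32+11+27+19+33+29 = 151
O - S - V - C - N - H - O: 32+11+27+22+33+4 = 129
O - S - V - N - H - C - O: 32+11+19+33+19+15 = 129
O - S - V - N - C - H - O: 32+11+19+22+19+4 = 107
O - S - H - V - C - N - O: 32+29+28+27+22+29 = 167
O - S - H - V - N - C - O: 32+29+28+19+22+15 = 145
O - S - H - C - V - N - O: 32+29+19+27+19+29 = 155
O - S - H - C - N - V - O: 32+29+19+22+19+24 = 145
O - S - H - N - V - C - O: 32+29+33+19+27+15 = 155
O - S - H - N - C - V - O: 32+29+33+22+27+24 = 167
O - S - C - V - H - N - O: 32+34+27+28+33+29 = 183
O - S - C - V - N - H - O: 32+34+27+19+33+4 = 149
… (46 more)
O - V - S - N - C - H - O: 24+11+12+22+19+4 = 92  ← best
The minimum is 92.
One optimal route: O → V → S → N → C → H → O (or its reverse).

Shortest round trip = 92 min.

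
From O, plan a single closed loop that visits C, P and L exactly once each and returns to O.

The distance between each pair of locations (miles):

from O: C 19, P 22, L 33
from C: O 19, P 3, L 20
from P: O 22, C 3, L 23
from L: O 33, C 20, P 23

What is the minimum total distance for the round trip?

Minimum total distance: 78 miles.

There are 3 distinct closed tours to check (reversals are equivalent).
O - C - P - L - O: 19+3+23+33 = 78
O - C - L - P - O: 19+20+23+22 = 84
O - P - C - L - O: 22+3+20+33 = 78
The minimum is 78.
One optimal route: O → C → P → L → O (or its reverse).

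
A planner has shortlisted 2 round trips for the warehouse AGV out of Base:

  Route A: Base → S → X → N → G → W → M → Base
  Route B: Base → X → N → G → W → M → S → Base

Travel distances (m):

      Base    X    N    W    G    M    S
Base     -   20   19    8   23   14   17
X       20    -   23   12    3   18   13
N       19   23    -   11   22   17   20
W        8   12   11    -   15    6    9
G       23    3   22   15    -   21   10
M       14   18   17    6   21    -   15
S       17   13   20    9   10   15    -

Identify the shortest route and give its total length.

Route A: 17 + 13 + 23 + 22 + 15 + 6 + 14 = 110
Route B: 20 + 23 + 22 + 15 + 6 + 15 + 17 = 118

Shortest is Route A, total 110 m.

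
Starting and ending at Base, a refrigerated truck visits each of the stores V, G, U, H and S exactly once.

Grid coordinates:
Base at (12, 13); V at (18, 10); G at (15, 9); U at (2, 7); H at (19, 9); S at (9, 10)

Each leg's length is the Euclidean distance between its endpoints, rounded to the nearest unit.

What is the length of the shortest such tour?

Minimum total distance: 37.

There are 60 distinct closed tours to check (reversals are equivalent).
Base→V→G→U→H→S→Base: 7+3+13+17+10+4 = 54
Base→V→G→U→S→H→Base: 7+3+13+8+10+8 = 49
Base→V→G→H→U→S→Base: 7+3+4+17+8+4 = 43
Base→V→G→H→S→U→Base: 7+3+4+10+8+12 = 44
Base→V→G→S→U→H→Base: 7+3+6+8+17+8 = 49
Base→V→G→S→H→U→Base: 7+3+6+10+17+12 = 55
Base→V→U→G→H→S→Base: 7+16+13+4+10+4 = 54
Base→V→U→G→S→H→Base: 7+16+13+6+10+8 = 60
Base→V→U→H→G→S→Base: 7+16+17+4+6+4 = 54
Base→V→U→H→S→G→Base: 7+16+17+10+6+5 = 61
Base→V→U→S→G→H→Base: 7+16+8+6+4+8 = 49
Base→V→U→S→H→G→Base: 7+16+8+10+4+5 = 50
Base→V→H→G→U→S→Base: 7+1+4+13+8+4 = 37
Base→V→H→G→S→U→Base: 7+1+4+6+8+12 = 38
… (46 more)
The minimum is 37.
One optimal route: Base → V → H → G → U → S → Base (or its reverse).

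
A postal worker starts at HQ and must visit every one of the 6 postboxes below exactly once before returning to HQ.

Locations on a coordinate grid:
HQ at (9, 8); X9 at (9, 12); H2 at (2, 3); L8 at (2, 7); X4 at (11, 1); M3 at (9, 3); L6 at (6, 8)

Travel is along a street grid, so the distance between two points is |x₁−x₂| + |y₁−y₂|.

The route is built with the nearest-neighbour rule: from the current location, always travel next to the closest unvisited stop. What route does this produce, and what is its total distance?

Total distance 40 via the nearest-neighbour route HQ → L6 → L8 → H2 → M3 → X4 → X9 → HQ.

At HQ the remaining stops are L6 3, X9 4, M3 5, L8 8, X4 9, H2 12; go to L6.
At L6 the remaining stops are L8 5, X9 7, M3 8, H2 9, X4 12; go to L8.
At L8 the remaining stops are H2 4, M3 11, X9 12, X4 15; go to H2.
At H2 the remaining stops are M3 7, X4 11, X9 16; go to M3.
At M3 the remaining stops are X4 4, X9 9; go to X4.
At X4 the remaining stops are X9 13; go to X9.
Return X9→HQ: 4.
Total = 3 + 5 + 4 + 7 + 4 + 13 + 4 = 40.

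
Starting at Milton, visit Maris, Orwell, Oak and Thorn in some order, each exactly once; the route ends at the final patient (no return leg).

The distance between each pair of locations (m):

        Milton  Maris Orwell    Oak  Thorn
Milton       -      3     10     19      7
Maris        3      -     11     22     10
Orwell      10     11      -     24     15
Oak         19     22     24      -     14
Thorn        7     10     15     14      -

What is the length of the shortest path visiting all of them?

Shortest open route: 43 m.

There are 4! = 24 possible orderings.
Milton→Maris→Orwell→Oak→Thorn: 3+11+24+14 = 52
Milton→Maris→Orwell→Thorn→Oak: 3+11+15+14 = 43
Milton→Maris→Oak→Orwell→Thorn: 3+22+24+15 = 64
Milton→Maris→Oak→Thorn→Orwell: 3+22+14+15 = 54
Milton→Maris→Thorn→Orwell→Oak: 3+10+15+24 = 52
Milton→Maris→Thorn→Oak→Orwell: 3+10+14+24 = 51
Milton→Orwell→Maris→Oak→Thorn: 10+11+22+14 = 57
Milton→Orwell→Maris→Thorn→Oak: 10+11+10+14 = 45
Milton→Orwell→Oak→Maris→Thorn: 10+24+22+10 = 66
Milton→Orwell→Oak→Thorn→Maris: 10+24+14+10 = 58
Milton→Orwell→Thorn→Maris→Oak: 10+15+10+22 = 57
Milton→Orwell→Thorn→Oak→Maris: 10+15+14+22 = 61
Milton→Oak→Maris→Orwell→Thorn: 19+22+11+15 = 67
Milton→Oak→Maris→Thorn→Orwell: 19+22+10+15 = 66
… (10 more)
The minimum is 43.
One shortest path: Milton → Maris → Orwell → Thorn → Oak.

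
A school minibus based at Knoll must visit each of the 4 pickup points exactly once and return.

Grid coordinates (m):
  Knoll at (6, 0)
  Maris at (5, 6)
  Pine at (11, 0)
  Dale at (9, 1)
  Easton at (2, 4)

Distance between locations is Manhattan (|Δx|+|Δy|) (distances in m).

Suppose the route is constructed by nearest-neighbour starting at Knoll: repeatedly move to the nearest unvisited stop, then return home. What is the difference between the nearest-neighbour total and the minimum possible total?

Excess over optimum: 2 m.

Knoll: Dale=4, Pine=5, Maris=7, Easton=8 ⇒ Dale
Dale: Pine=3, Maris=9, Easton=10 ⇒ Pine
Pine: Maris=12, Easton=13 ⇒ Maris
Maris: Easton=5 ⇒ Easton
NN route Knoll → Dale → Pine → Maris → Easton → Knoll costs 32.
Optimal: Knoll → Maris → Easton → Dale → Pine → Knoll costs 30 (by enumerating all 12 distinct tours).
Excess = 32 − 30 = 2.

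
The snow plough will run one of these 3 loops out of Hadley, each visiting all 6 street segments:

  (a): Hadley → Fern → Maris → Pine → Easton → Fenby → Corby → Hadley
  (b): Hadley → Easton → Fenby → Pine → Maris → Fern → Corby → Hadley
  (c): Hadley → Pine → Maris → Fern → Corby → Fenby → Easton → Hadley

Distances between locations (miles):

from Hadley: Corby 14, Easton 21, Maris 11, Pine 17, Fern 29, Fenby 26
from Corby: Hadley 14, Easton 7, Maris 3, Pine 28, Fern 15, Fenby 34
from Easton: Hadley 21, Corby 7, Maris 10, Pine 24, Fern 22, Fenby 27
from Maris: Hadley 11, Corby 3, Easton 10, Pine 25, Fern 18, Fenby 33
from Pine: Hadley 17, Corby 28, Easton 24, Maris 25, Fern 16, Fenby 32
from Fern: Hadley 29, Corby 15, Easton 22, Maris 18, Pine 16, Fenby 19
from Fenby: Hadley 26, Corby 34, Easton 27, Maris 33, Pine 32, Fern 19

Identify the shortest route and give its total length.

(a): 29 + 18 + 25 + 24 + 27 + 34 + 14 = 171
(b): 21 + 27 + 32 + 25 + 18 + 15 + 14 = 152
(c): 17 + 25 + 18 + 15 + 34 + 27 + 21 = 157

152 miles — (b) is the shortest.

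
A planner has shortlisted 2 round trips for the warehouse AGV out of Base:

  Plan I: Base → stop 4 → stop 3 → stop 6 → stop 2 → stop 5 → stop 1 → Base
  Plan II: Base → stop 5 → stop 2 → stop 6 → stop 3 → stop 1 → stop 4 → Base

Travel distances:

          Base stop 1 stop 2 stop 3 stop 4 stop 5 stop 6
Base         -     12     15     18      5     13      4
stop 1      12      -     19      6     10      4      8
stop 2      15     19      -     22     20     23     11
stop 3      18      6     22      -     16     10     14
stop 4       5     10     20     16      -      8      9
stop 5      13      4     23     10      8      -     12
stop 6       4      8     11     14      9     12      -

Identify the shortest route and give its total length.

82 — Plan II is the shortest.

Plan I: 5 + 16 + 14 + 11 + 23 + 4 + 12 = 85
Plan II: 13 + 23 + 11 + 14 + 6 + 10 + 5 = 82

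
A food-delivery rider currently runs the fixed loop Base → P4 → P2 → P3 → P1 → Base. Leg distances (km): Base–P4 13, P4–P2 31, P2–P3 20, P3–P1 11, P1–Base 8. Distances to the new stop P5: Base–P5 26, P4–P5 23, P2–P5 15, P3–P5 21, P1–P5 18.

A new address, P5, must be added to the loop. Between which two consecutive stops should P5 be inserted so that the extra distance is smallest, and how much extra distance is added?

Insertion cost between consecutive stops i–j is d(i,P5) + d(P5,j) − d(i,j):
  between Base and P4: 26 + 23 − 13 = 36
  between P4 and P2: 23 + 15 − 31 = 7
  between P2 and P3: 15 + 21 − 20 = 16
  between P3 and P1: 21 + 18 − 11 = 28
  between P1 and Base: 18 + 26 − 8 = 36
Cheapest insertion is between P4 and P2, adding 7.
New total = 83 + 7 = 90.

Minimum extra distance: 7 km, inserting P5 between P4 and P2.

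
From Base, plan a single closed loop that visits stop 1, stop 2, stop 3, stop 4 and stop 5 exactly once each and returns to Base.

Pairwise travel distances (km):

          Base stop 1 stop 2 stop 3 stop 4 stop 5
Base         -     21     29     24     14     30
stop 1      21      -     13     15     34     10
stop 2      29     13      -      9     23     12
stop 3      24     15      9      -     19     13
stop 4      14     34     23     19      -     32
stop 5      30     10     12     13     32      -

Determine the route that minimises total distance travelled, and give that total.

Shortest round trip = 85 km.

Base - stop 1 - stop 2 - stop 3 - stop 4 - stop 5 - Base: 21+13+9+19+32+30 = 124
Base - stop 1 - stop 2 - stop 3 - stop 5 - stop 4 - Base: 21+13+9+13+32+14 = 102
Base - stop 1 - stop 2 - stop 4 - stop 3 - stop 5 - Base: 21+13+23+19+13+30 = 119
Base - stop 1 - stop 2 - stop 4 - stop 5 - stop 3 - Base: 21+13+23+32+13+24 = 126
Base - stop 1 - stop 2 - stop 5 - stop 3 - stop 4 - Base: 21+13+12+13+19+14 = 92
Base - stop 1 - stop 2 - stop 5 - stop 4 - stop 3 - Base: 21+13+12+32+19+24 = 121
Base - stop 1 - stop 3 - stop 2 - stop 4 - stop 5 - Base: 21+15+9+23+32+30 = 130
Base - stop 1 - stop 3 - stop 2 - stop 5 - stop 4 - Base: 21+15+9+12+32+14 = 103
Base - stop 1 - stop 3 - stop 4 - stop 2 - stop 5 - Base: 21+15+19+23+12+30 = 120
Base - stop 1 - stop 3 - stop 4 - stop 5 - stop 2 - Base: 21+15+19+32+12+29 = 128
Base - stop 1 - stop 3 - stop 5 - stop 2 - stop 4 - Base: 21+15+13+12+23+14 = 98
Base - stop 1 - stop 3 - stop 5 - stop 4 - stop 2 - Base: 21+15+13+32+23+29 = 133
Base - stop 1 - stop 4 - stop 2 - stop 3 - stop 5 - Base: 21+34+23+9+13+30 = 130
Base - stop 1 - stop 4 - stop 2 - stop 5 - stop 3 - Base: 21+34+23+12+13+24 = 127
… (46 more)
Base - stop 1 - stop 5 - stop 2 - stop 3 - stop 4 - Base: 21+10+12+9+19+14 = 85  ← best
The minimum is 85.
One optimal route: Base → stop 1 → stop 5 → stop 2 → stop 3 → stop 4 → Base (or its reverse).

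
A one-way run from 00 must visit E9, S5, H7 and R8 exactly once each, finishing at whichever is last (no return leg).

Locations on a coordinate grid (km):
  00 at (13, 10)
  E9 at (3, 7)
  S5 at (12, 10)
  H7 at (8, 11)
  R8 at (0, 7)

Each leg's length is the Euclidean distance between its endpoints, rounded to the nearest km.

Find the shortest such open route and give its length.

There are 4! = 24 possible orderings.
00 - E9 - S5 - H7 - R8: 10+9+4+9 = 32
00 - E9 - S5 - R8 - H7: 10+9+12+9 = 40
00 - E9 - H7 - S5 - R8: 10+6+4+12 = 32
00 - E9 - H7 - R8 - S5: 10+6+9+12 = 37
00 - E9 - R8 - S5 - H7: 10+3+12+4 = 29
00 - E9 - R8 - H7 - S5: 10+3+9+4 = 26
00 - S5 - E9 - H7 - R8: 1+9+6+9 = 25
00 - S5 - E9 - R8 - H7: 1+9+3+9 = 22
00 - S5 - H7 - E9 - R8: 1+4+6+3 = 14
00 - S5 - H7 - R8 - E9: 1+4+9+3 = 17
00 - S5 - R8 - E9 - H7: 1+12+3+6 = 22
00 - S5 - R8 - H7 - E9: 1+12+9+6 = 28
00 - H7 - E9 - S5 - R8: 5+6+9+12 = 32
00 - H7 - E9 - R8 - S5: 5+6+3+12 = 26
… (10 more)
The minimum is 14.
One shortest path: 00 → S5 → H7 → E9 → R8.

14 km — the minimum one-way total.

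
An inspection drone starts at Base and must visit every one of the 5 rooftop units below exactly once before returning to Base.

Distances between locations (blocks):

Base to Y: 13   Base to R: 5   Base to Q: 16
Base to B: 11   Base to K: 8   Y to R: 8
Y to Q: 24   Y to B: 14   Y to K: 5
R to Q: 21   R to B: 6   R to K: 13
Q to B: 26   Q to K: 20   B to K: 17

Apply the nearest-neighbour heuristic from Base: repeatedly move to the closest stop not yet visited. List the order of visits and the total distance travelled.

Nearest-neighbour total = 66 blocks; route Base → R → B → Y → K → Q → Base.

From Base: distances to unvisited — R=5, K=8, B=11, Y=13, Q=16. Nearest is R (5).
From R: distances to unvisited — B=6, Y=8, K=13, Q=21. Nearest is B (6).
From B: distances to unvisited — Y=14, K=17, Q=26. Nearest is Y (14).
From Y: distances to unvisited — K=5, Q=24. Nearest is K (5).
From K: distances to unvisited — Q=20. Nearest is Q (20).
Return Q→Base: 16.
Total = 5 + 6 + 14 + 5 + 20 + 16 = 66.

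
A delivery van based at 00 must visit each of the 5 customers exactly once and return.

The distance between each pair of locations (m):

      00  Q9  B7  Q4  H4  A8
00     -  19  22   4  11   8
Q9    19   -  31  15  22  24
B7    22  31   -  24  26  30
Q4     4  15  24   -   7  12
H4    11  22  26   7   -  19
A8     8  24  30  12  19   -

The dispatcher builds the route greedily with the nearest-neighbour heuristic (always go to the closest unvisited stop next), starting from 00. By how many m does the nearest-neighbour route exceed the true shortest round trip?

From 00: Q4=4, A8=8, H4=11, Q9=19, B7=22 → choose Q4 (4).
From Q4: H4=7, A8=12, Q9=15, B7=24 → choose H4 (7).
From H4: A8=19, Q9=22, B7=26 → choose A8 (19).
From A8: Q9=24, B7=30 → choose Q9 (24).
From Q9: B7=31 → choose B7 (31).
NN route 00 → Q4 → H4 → A8 → Q9 → B7 → 00 costs 107.
Optimal: 00 → Q4 → H4 → B7 → Q9 → A8 → 00 costs 100 (by enumerating all 60 distinct tours).
Excess = 107 − 100 = 7.

7 m longer than the optimal tour.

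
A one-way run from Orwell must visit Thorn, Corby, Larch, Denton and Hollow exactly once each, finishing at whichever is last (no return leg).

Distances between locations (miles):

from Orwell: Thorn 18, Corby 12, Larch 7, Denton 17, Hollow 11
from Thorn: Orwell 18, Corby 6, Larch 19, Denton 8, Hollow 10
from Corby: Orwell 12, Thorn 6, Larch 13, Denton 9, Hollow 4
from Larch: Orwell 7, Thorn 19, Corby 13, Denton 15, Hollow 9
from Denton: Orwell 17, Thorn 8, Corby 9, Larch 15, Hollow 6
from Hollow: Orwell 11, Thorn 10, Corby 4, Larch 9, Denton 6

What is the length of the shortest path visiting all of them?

Shortest open route: 34 miles.

There are 5! = 120 possible orderings.
Orwell → Thorn → Corby → Larch → Denton → Hollow: 18+6+13+15+6 = 58
Orwell → Thorn → Corby → Larch → Hollow → Denton: 18+6+13+9+6 = 52
Orwell → Thorn → Corby → Denton → Larch → Hollow: 18+6+9+15+9 = 57
Orwell → Thorn → Corby → Denton → Hollow → Larch: 18+6+9+6+9 = 48
Orwell → Thorn → Corby → Hollow → Larch → Denton: 18+6+4+9+15 = 52
Orwell → Thorn → Corby → Hollow → Denton → Larch: 18+6+4+6+15 = 49
Orwell → Thorn → Larch → Corby → Denton → Hollow: 18+19+13+9+6 = 65
Orwell → Thorn → Larch → Corby → Hollow → Denton: 18+19+13+4+6 = 60
Orwell → Thorn → Larch → Denton → Corby → Hollow: 18+19+15+9+4 = 65
Orwell → Thorn → Larch → Denton → Hollow → Corby: 18+19+15+6+4 = 62
Orwell → Thorn → Larch → Hollow → Corby → Denton: 18+19+9+4+9 = 59
Orwell → Thorn → Larch → Hollow → Denton → Corby: 18+19+9+6+9 = 61
Orwell → Thorn → Denton → Corby → Larch → Hollow: 18+8+9+13+9 = 57
Orwell → Thorn → Denton → Corby → Hollow → Larch: 18+8+9+4+9 = 48
… (106 more)
Orwell → Larch → Hollow → Corby → Thorn → Denton: 7+9+4+6+8 = 34  ← best
The minimum is 34.
One shortest path: Orwell → Larch → Hollow → Corby → Thorn → Denton.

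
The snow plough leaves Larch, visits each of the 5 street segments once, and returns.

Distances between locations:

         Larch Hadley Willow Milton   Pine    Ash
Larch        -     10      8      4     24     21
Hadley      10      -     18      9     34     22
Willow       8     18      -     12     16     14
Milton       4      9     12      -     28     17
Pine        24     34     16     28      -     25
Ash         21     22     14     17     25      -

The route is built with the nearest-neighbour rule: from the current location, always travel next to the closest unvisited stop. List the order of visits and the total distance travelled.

At Larch the remaining stops are Milton 4, Willow 8, Hadley 10, Ash 21, Pine 24; go to Milton.
At Milton the remaining stops are Hadley 9, Willow 12, Ash 17, Pine 28; go to Hadley.
At Hadley the remaining stops are Willow 18, Ash 22, Pine 34; go to Willow.
At Willow the remaining stops are Ash 14, Pine 16; go to Ash.
At Ash the remaining stops are Pine 25; go to Pine.
Return Pine→Larch: 24.
Total = 4 + 9 + 18 + 14 + 25 + 24 = 94.

Nearest-neighbour total = 94; route Larch → Milton → Hadley → Willow → Ash → Pine → Larch.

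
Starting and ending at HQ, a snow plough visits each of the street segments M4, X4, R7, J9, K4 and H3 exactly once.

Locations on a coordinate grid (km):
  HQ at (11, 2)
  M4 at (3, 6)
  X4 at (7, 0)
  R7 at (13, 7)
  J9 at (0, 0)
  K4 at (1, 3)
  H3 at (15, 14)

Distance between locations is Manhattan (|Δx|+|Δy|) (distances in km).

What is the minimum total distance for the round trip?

Shortest round trip = 58 km.

HQ → M4 → X4 → R7 → J9 → K4 → H3 → HQ: 12+10+13+20+4+25+16 = 100
HQ → M4 → X4 → R7 → J9 → H3 → K4 → HQ: 12+10+13+20+29+25+11 = 120
HQ → M4 → X4 → R7 → K4 → J9 → H3 → HQ: 12+10+13+16+4+29+16 = 100
HQ → M4 → X4 → R7 → K4 → H3 → J9 → HQ: 12+10+13+16+25+29+13 = 118
HQ → M4 → X4 → R7 → H3 → J9 → K4 → HQ: 12+10+13+9+29+4+11 = 88
HQ → M4 → X4 → R7 → H3 → K4 → J9 → HQ: 12+10+13+9+25+4+13 = 86
HQ → M4 → X4 → J9 → R7 → K4 → H3 → HQ: 12+10+7+20+16+25+16 = 106
HQ → M4 → X4 → J9 → R7 → H3 → K4 → HQ: 12+10+7+20+9+25+11 = 94
… (352 more)
HQ → X4 → J9 → K4 → M4 → R7 → H3 → HQ: 6+7+4+5+11+9+16 = 58  ← best
The minimum is 58.
One optimal route: HQ → X4 → J9 → K4 → M4 → R7 → H3 → HQ (or its reverse).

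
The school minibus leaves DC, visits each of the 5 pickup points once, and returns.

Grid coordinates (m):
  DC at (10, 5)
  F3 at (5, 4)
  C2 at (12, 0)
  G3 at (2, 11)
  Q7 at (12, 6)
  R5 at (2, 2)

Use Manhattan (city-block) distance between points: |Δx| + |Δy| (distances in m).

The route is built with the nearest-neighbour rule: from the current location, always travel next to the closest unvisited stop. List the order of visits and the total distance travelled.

At DC the remaining stops are Q7 3, F3 6, C2 7, R5 11, G3 14; go to Q7.
At Q7 the remaining stops are C2 6, F3 9, R5 14, G3 15; go to C2.
At C2 the remaining stops are F3 11, R5 12, G3 21; go to F3.
At F3 the remaining stops are R5 5, G3 10; go to R5.
At R5 the remaining stops are G3 9; go to G3.
Return G3→DC: 14.
Total = 3 + 6 + 11 + 5 + 9 + 14 = 48.

48 m along DC → Q7 → C2 → F3 → R5 → G3 → DC.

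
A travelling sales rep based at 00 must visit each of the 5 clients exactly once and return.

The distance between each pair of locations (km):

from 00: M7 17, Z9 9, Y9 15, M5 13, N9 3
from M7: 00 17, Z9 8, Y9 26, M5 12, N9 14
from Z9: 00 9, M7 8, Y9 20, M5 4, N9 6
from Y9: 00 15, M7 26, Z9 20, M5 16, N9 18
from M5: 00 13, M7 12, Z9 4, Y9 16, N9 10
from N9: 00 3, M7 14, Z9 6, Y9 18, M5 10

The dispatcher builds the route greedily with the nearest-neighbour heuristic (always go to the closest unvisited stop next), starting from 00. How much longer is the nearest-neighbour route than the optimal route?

From 00: N9=3, Z9=9, M5=13, Y9=15, M7=17 → choose N9 (3).
From N9: Z9=6, M5=10, M7=14, Y9=18 → choose Z9 (6).
From Z9: M5=4, M7=8, Y9=20 → choose M5 (4).
From M5: M7=12, Y9=16 → choose M7 (12).
From M7: Y9=26 → choose Y9 (26).
NN route 00 → N9 → Z9 → M5 → M7 → Y9 → 00 costs 66.
Optimal: 00 → Y9 → M5 → M7 → Z9 → N9 → 00 costs 60 (by enumerating all 60 distinct tours).
Excess = 66 − 60 = 6.

The nearest-neighbour route is 6 km longer than optimal.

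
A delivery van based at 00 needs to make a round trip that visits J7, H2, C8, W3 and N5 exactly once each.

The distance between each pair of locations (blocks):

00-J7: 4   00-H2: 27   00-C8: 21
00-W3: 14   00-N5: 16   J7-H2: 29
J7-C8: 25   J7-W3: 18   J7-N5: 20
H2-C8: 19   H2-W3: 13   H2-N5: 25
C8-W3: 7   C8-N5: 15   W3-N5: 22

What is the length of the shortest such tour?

00-J7-H2-C8-W3-N5-00: 4+29+19+7+22+16 = 97
00-J7-H2-C8-N5-W3-00: 4+29+19+15+22+14 = 103
00-J7-H2-W3-C8-N5-00: 4+29+13+7+15+16 = 84
00-J7-H2-W3-N5-C8-00: 4+29+13+22+15+21 = 104
00-J7-H2-N5-C8-W3-00: 4+29+25+15+7+14 = 94
00-J7-H2-N5-W3-C8-00: 4+29+25+22+7+21 = 108
00-J7-C8-H2-W3-N5-00: 4+25+19+13+22+16 = 99
00-J7-C8-H2-N5-W3-00: 4+25+19+25+22+14 = 109
00-J7-C8-W3-H2-N5-00: 4+25+7+13+25+16 = 90
00-J7-C8-W3-N5-H2-00: 4+25+7+22+25+27 = 110
00-J7-C8-N5-H2-W3-00: 4+25+15+25+13+14 = 96
00-J7-C8-N5-W3-H2-00: 4+25+15+22+13+27 = 106
00-J7-W3-H2-C8-N5-00: 4+18+13+19+15+16 = 85
00-J7-W3-H2-N5-C8-00: 4+18+13+25+15+21 = 96
… (46 more)
The minimum is 84.
One optimal route: 00 → J7 → H2 → W3 → C8 → N5 → 00 (or its reverse).

Shortest round trip = 84 blocks.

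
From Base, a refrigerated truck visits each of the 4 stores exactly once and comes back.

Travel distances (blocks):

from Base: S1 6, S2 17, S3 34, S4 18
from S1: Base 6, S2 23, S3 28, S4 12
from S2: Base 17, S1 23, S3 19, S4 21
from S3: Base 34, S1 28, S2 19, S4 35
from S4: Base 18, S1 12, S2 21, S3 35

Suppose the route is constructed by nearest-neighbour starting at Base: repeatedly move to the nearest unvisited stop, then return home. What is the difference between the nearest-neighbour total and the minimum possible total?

From Base: S1=6, S2=17, S4=18, S3=34 → choose S1 (6).
From S1: S4=12, S2=23, S3=28 → choose S4 (12).
From S4: S2=21, S3=35 → choose S2 (21).
From S2: S3=19 → choose S3 (19).
NN route Base → S1 → S4 → S2 → S3 → Base costs 92.
Optimal: Base → S1 → S4 → S3 → S2 → Base costs 89 (by enumerating all 12 distinct tours).
Excess = 92 − 89 = 3.

Excess over optimum: 3 blocks.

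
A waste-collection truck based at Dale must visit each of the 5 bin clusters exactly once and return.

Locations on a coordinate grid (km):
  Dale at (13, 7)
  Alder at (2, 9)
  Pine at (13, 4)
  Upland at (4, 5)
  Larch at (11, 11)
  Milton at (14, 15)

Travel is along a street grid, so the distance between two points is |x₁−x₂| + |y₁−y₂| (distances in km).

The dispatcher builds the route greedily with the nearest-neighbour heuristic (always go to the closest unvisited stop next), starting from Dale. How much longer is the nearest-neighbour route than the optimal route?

Excess over optimum: 8 km.

Dale: Pine=3, Larch=6, Milton=9, Upland=11, Alder=13 ⇒ Pine
Pine: Larch=9, Upland=10, Milton=12, Alder=16 ⇒ Larch
Larch: Milton=7, Alder=11, Upland=13 ⇒ Milton
Milton: Alder=18, Upland=20 ⇒ Alder
Alder: Upland=6 ⇒ Upland
NN route Dale → Pine → Larch → Milton → Alder → Upland → Dale costs 54.
Optimal: Dale → Pine → Upland → Alder → Larch → Milton → Dale costs 46 (by enumerating all 60 distinct tours).
Excess = 54 − 46 = 8.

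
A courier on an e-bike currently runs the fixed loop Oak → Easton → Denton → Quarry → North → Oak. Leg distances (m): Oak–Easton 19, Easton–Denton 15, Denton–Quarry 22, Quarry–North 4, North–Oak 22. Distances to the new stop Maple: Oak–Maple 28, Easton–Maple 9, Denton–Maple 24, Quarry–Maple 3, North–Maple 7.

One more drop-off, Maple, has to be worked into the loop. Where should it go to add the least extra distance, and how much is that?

Insertion cost between consecutive stops i–j is d(i,Maple) + d(Maple,j) − d(i,j):
  between Oak and Easton: 28 + 9 − 19 = 18
  between Easton and Denton: 9 + 24 − 15 = 18
  between Denton and Quarry: 24 + 3 − 22 = 5
  between Quarry and North: 3 + 7 − 4 = 6
  between North and Oak: 7 + 28 − 22 = 13
Cheapest insertion is between Denton and Quarry, adding 5.
New total = 82 + 5 = 87.

Adding 5 m by placing Maple on the Denton–Quarry leg.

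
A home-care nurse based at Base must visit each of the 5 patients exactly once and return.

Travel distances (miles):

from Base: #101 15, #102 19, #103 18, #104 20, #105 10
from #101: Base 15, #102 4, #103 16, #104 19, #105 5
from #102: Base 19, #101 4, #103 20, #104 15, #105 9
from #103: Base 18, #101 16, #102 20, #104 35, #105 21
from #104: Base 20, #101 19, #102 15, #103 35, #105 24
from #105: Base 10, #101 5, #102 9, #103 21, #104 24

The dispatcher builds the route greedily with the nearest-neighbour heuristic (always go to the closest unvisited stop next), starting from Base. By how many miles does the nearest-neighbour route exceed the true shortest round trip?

From Base: #105=10, #101=15, #103=18, #102=19, #104=20 → choose #105 (10).
From #105: #101=5, #102=9, #103=21, #104=24 → choose #101 (5).
From #101: #102=4, #103=16, #104=19 → choose #102 (4).
From #102: #104=15, #103=20 → choose #104 (15).
From #104: #103=35 → choose #103 (35).
NN route Base → #105 → #101 → #102 → #104 → #103 → Base costs 87.
Optimal: Base → #103 → #101 → #105 → #102 → #104 → Base costs 83 (by enumerating all 60 distinct tours).
Excess = 87 − 83 = 4.

The nearest-neighbour route is 4 miles longer than optimal.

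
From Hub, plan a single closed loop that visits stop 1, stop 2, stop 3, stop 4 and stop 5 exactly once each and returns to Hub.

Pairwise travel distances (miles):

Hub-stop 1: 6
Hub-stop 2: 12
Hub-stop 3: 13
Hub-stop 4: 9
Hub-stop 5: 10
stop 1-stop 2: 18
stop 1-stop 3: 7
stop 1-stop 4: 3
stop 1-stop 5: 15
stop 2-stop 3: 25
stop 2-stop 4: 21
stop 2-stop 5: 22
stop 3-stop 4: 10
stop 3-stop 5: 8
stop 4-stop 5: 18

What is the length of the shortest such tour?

Hub-stop 1-stop 2-stop 3-stop 4-stop 5-Hub: 6+18+25+10+18+10 = 87
Hub-stop 1-stop 2-stop 3-stop 5-stop 4-Hub: 6+18+25+8+18+9 = 84
Hub-stop 1-stop 2-stop 4-stop 3-stop 5-Hub: 6+18+21+10+8+10 = 73
Hub-stop 1-stop 2-stop 4-stop 5-stop 3-Hub: 6+18+21+18+8+13 = 84
Hub-stop 1-stop 2-stop 5-stop 3-stop 4-Hub: 6+18+22+8+10+9 = 73
Hub-stop 1-stop 2-stop 5-stop 4-stop 3-Hub: 6+18+22+18+10+13 = 87
Hub-stop 1-stop 3-stop 2-stop 4-stop 5-Hub: 6+7+25+21+18+10 = 87
Hub-stop 1-stop 3-stop 2-stop 5-stop 4-Hub: 6+7+25+22+18+9 = 87
Hub-stop 1-stop 3-stop 4-stop 2-stop 5-Hub: 6+7+10+21+22+10 = 76
Hub-stop 1-stop 3-stop 4-stop 5-stop 2-Hub: 6+7+10+18+22+12 = 75
Hub-stop 1-stop 3-stop 5-stop 2-stop 4-Hub: 6+7+8+22+21+9 = 73
Hub-stop 1-stop 3-stop 5-stop 4-stop 2-Hub: 6+7+8+18+21+12 = 72
Hub-stop 1-stop 4-stop 2-stop 3-stop 5-Hub: 6+3+21+25+8+10 = 73
Hub-stop 1-stop 4-stop 2-stop 5-stop 3-Hub: 6+3+21+22+8+13 = 73
… (46 more)
Hub-stop 1-stop 4-stop 3-stop 5-stop 2-Hub: 6+3+10+8+22+12 = 61  ← best
The minimum is 61.
One optimal route: Hub → stop 1 → stop 4 → stop 3 → stop 5 → stop 2 → Hub (or its reverse).

Shortest round trip = 61 miles.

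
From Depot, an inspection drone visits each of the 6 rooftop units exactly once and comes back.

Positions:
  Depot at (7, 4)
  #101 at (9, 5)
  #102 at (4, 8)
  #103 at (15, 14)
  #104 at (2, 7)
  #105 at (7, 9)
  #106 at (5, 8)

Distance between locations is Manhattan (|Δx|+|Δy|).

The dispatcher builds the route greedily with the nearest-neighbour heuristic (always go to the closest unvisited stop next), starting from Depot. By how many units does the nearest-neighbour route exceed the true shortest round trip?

From Depot: #101=3, #105=5, #106=6, #102=7, #104=8, #103=18 → choose #101 (3).
From #101: #105=6, #106=7, #102=8, #104=9, #103=15 → choose #105 (6).
From #105: #106=3, #102=4, #104=7, #103=13 → choose #106 (3).
From #106: #102=1, #104=4, #103=16 → choose #102 (1).
From #102: #104=3, #103=17 → choose #104 (3).
From #104: #103=20 → choose #103 (20).
NN route Depot → #101 → #105 → #106 → #102 → #104 → #103 → Depot costs 54.
Optimal: Depot → #101 → #103 → #105 → #106 → #102 → #104 → Depot costs 46 (by enumerating all 360 distinct tours).
Excess = 54 − 46 = 8.

8 longer than the optimal tour.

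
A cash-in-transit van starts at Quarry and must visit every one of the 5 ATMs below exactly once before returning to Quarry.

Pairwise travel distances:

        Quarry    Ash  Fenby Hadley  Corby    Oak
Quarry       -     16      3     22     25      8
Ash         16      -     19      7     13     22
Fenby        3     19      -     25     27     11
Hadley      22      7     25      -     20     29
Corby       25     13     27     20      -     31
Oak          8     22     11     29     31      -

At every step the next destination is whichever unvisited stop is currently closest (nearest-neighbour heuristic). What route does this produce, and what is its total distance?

Nearest-neighbour total = 88; route Quarry → Fenby → Oak → Ash → Hadley → Corby → Quarry.

From Quarry: distances to unvisited — Fenby=3, Oak=8, Ash=16, Hadley=22, Corby=25. Nearest is Fenby (3).
From Fenby: distances to unvisited — Oak=11, Ash=19, Hadley=25, Corby=27. Nearest is Oak (11).
From Oak: distances to unvisited — Ash=22, Hadley=29, Corby=31. Nearest is Ash (22).
From Ash: distances to unvisited — Hadley=7, Corby=13. Nearest is Hadley (7).
From Hadley: distances to unvisited — Corby=20. Nearest is Corby (20).
Return Corby→Quarry: 25.
Total = 3 + 11 + 22 + 7 + 20 + 25 = 88.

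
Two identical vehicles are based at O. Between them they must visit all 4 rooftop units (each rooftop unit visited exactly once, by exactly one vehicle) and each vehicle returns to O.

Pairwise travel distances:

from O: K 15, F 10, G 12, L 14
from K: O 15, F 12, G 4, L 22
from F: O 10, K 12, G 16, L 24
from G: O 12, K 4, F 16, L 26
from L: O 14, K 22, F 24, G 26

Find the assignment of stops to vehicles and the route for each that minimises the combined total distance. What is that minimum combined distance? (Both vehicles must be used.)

Try each way of splitting the stops between the two vehicles (each non-empty) and, for each split, find the best tour for each vehicle:
  {K} + {F, G, L}: 30 + 66 = 96
  {F} + {K, G, L}: 20 + 52 = 72
  {K, F} + {G, L}: 37 + 52 = 89
  {G} + {K, F, L}: 24 + 58 = 82
  {K, G} + {F, L}: 31 + 48 = 79
  {F, G} + {K, L}: 38 + 51 = 89
  … (7 splits in total)
  {K, F, G} + {L}: 38 + 28 = 66  ← best
Best: vehicle 1 O → F → K → G → O = 38; vehicle 2 O → L → O = 28; combined 66.

Minimum combined distance: 66.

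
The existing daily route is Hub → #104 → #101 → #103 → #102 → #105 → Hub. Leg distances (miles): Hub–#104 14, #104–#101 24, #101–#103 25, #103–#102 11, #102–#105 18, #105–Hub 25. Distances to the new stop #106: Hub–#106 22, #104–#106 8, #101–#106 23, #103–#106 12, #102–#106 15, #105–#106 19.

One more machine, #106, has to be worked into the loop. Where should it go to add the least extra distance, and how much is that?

+7 miles — insert #106 between #104 and #101.

Insertion cost between consecutive stops i–j is d(i,#106) + d(#106,j) − d(i,j):
  between Hub and #104: 22 + 8 − 14 = 16
  between #104 and #101: 8 + 23 − 24 = 7
  between #101 and #103: 23 + 12 − 25 = 10
  between #103 and #102: 12 + 15 − 11 = 16
  between #102 and #105: 15 + 19 − 18 = 16
  between #105 and Hub: 19 + 22 − 25 = 16
Cheapest insertion is between #104 and #101, adding 7.
New total = 117 + 7 = 124.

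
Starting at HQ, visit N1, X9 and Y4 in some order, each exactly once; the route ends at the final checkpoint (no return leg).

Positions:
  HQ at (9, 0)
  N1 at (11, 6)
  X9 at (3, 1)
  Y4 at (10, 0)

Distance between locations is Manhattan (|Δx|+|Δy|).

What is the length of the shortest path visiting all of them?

There are 3! = 6 possible orderings.
HQ - N1 - X9 - Y4: 8+13+8 = 29
HQ - N1 - Y4 - X9: 8+7+8 = 23
HQ - X9 - N1 - Y4: 7+13+7 = 27
HQ - X9 - Y4 - N1: 7+8+7 = 22
HQ - Y4 - N1 - X9: 1+7+13 = 21
HQ - Y4 - X9 - N1: 1+8+13 = 22
The minimum is 21.
One shortest path: HQ → Y4 → N1 → X9.

21 — the minimum one-way total.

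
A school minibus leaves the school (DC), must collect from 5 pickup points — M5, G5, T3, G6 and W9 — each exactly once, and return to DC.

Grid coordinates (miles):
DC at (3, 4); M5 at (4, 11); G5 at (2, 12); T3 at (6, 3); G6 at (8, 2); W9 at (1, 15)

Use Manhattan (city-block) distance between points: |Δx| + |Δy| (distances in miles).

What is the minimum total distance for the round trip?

Minimum total distance: 40 miles.

There are 60 distinct closed tours to check (reversals are equivalent).
DC → M5 → G5 → T3 → G6 → W9 → DC: 8+3+13+3+20+13 = 60
DC → M5 → G5 → T3 → W9 → G6 → DC: 8+3+13+17+20+7 = 68
DC → M5 → G5 → G6 → T3 → W9 → DC: 8+3+16+3+17+13 = 60
DC → M5 → G5 → G6 → W9 → T3 → DC: 8+3+16+20+17+4 = 68
DC → M5 → G5 → W9 → T3 → G6 → DC: 8+3+4+17+3+7 = 42
DC → M5 → G5 → W9 → G6 → T3 → DC: 8+3+4+20+3+4 = 42
DC → M5 → T3 → G5 → G6 → W9 → DC: 8+10+13+16+20+13 = 80
DC → M5 → T3 → G5 → W9 → G6 → DC: 8+10+13+4+20+7 = 62
DC → M5 → T3 → G6 → G5 → W9 → DC: 8+10+3+16+4+13 = 54
DC → M5 → T3 → G6 → W9 → G5 → DC: 8+10+3+20+4+9 = 54
DC → M5 → T3 → W9 → G5 → G6 → DC: 8+10+17+4+16+7 = 62
DC → M5 → T3 → W9 → G6 → G5 → DC: 8+10+17+20+16+9 = 80
DC → M5 → G6 → G5 → T3 → W9 → DC: 8+13+16+13+17+13 = 80
DC → M5 → G6 → G5 → W9 → T3 → DC: 8+13+16+4+17+4 = 62
… (46 more)
DC → G5 → W9 → M5 → T3 → G6 → DC: 9+4+7+10+3+7 = 40  ← best
The minimum is 40.
One optimal route: DC → G5 → W9 → M5 → T3 → G6 → DC (or its reverse).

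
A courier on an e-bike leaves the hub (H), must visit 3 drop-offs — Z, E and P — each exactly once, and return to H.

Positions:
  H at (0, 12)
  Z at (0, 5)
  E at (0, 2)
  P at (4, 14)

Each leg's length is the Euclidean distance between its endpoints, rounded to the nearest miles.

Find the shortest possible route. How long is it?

H-Z-E-P-H: 7+3+13+4 = 27
H-Z-P-E-H: 7+10+13+10 = 40
H-E-Z-P-H: 10+3+10+4 = 27
The minimum is 27.
One optimal route: H → Z → E → P → H (or its reverse).

Shortest round trip = 27 miles.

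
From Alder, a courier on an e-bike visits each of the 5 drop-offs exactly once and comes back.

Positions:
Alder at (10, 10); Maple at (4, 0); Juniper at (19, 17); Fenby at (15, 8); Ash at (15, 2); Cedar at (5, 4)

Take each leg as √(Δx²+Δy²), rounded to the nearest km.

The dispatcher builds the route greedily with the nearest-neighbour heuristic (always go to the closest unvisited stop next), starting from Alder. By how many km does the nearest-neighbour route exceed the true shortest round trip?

From Alder: Fenby=5, Cedar=8, Ash=9, Juniper=11, Maple=12 → choose Fenby (5).
From Fenby: Ash=6, Juniper=10, Cedar=11, Maple=14 → choose Ash (6).
From Ash: Cedar=10, Maple=11, Juniper=16 → choose Cedar (10).
From Cedar: Maple=4, Juniper=19 → choose Maple (4).
From Maple: Juniper=23 → choose Juniper (23).
NN route Alder → Fenby → Ash → Cedar → Maple → Juniper → Alder costs 59.
Optimal: Alder → Juniper → Fenby → Ash → Maple → Cedar → Alder costs 50 (by enumerating all 60 distinct tours).
Excess = 59 − 50 = 9.

Excess over optimum: 9 km.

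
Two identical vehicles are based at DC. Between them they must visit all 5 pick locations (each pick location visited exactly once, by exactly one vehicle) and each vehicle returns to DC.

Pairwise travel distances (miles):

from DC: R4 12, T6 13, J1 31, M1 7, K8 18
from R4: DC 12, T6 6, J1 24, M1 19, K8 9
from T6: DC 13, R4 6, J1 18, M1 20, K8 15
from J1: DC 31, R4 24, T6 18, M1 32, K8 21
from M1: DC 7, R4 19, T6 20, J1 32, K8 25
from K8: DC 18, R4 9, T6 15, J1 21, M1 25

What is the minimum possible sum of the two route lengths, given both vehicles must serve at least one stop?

Minimum combined distance: 87 miles.

Try each way of splitting the stops between the two vehicles (each non-empty) and, for each split, find the best tour for each vehicle:
  {R4} + {T6, J1, M1, K8}: 24 + 84 = 108
  {T6} + {R4, J1, M1, K8}: 26 + 81 = 107
  {R4, T6} + {J1, M1, K8}: 31 + 78 = 109
  {J1} + {R4, T6, M1, K8}: 62 + 60 = 122
  {R4, J1} + {T6, M1, K8}: 67 + 60 = 127
  {T6, J1} + {R4, M1, K8}: 62 + 53 = 115
  … (15 splits in total)
  {M1} + {R4, T6, J1, K8}: 14 + 73 = 87  ← best
Best: vehicle 1 DC → M1 → DC = 14; vehicle 2 DC → R4 → K8 → J1 → T6 → DC = 73; combined 87.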